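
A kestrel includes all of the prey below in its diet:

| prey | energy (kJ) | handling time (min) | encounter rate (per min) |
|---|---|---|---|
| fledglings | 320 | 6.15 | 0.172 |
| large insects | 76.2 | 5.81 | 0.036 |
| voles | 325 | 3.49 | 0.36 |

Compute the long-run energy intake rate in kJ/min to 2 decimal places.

R = Σλ_iE_i / (1 + Σλ_ih_i)
Numerator: 0.172×320 + 0.036×76.2 + 0.36×325 = 174.8
Denominator: 1 + 0.172×6.15 + 0.036×5.81 + 0.36×3.49 = 3.523
R = 174.8/3.523 = 49.61 kJ/min

49.61 kJ/min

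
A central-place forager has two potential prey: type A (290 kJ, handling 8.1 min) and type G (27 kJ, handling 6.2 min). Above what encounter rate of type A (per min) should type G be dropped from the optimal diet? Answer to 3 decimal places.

Drop type G once their profitability E₂/h₂ falls below the rate achievable on type A alone: E₂/h₂ = λE₁/(1 + λh₁).
Solve for λ: λE₁h₂ = E₂(1 + λh₁) → λ(E₁h₂ − E₂h₁) = E₂ → λ = E₂/(E₁h₂ − E₂h₁).
λ = 27/(290×6.2 − 27×8.1) = 27/1579 = 0.0171 per min.

0.017 per min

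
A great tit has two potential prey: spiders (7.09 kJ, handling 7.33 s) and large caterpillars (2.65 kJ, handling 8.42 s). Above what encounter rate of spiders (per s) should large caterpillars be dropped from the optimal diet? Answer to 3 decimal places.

Drop large caterpillars once their profitability E₂/h₂ falls below the rate achievable on spiders alone: E₂/h₂ = λE₁/(1 + λh₁).
Solve for λ: λE₁h₂ = E₂(1 + λh₁) → λ(E₁h₂ − E₂h₁) = E₂ → λ = E₂/(E₁h₂ − E₂h₁).
λ = 2.65/(7.09×8.42 − 2.65×7.33) = 2.65/40.27 = 0.0658 per s.

0.066 per s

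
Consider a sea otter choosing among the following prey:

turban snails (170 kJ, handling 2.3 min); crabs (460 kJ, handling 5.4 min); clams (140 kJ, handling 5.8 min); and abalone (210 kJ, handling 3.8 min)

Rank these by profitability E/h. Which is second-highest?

Profitability E/h (kJ/min): turban snails = 170/2.3 = 73.9, crabs = 460/5.4 = 85.2, clams = 140/5.8 = 24.1, abalone = 210/3.8 = 55.3.
Ranked: crabs > turban snails > abalone > clams.

turban snails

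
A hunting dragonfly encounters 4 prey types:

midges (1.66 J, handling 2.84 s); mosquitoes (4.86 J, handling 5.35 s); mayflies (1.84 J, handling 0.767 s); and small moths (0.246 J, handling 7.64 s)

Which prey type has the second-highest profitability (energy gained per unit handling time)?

mosquitoes

Profitability E/h (J/s): midges = 1.66/2.84 = 0.585, mosquitoes = 4.86/5.35 = 0.908, mayflies = 1.84/0.767 = 2.4, small moths = 0.246/7.64 = 0.0322.
Ranked: mayflies > mosquitoes > midges > small moths.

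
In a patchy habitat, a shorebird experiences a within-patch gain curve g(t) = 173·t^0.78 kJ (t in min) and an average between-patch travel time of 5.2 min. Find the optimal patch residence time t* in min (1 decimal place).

Maximise g(t)/(T+t): set derivative to zero → g'(t)(T+t) = g(t).
g'(t) = 0.78·173·t^-0.22. Setting 0.78·173·t^-0.22 = 173·t^0.78/(5.2+t) gives 0.78(5.2+t) = t, so 0.22·t = 0.78×5.2.
t* = 0.78×5.2/0.22 = 18.44 min.

18.4 min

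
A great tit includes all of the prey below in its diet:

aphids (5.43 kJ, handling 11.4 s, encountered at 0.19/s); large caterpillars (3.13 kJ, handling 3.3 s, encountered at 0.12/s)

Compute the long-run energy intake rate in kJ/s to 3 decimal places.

R = Σλ_iE_i / (1 + Σλ_ih_i)
Numerator: 0.19×5.43 + 0.12×3.13 = 1.407
Denominator: 1 + 0.19×11.4 + 0.12×3.3 = 3.562
R = 1.407/3.562 = 0.3951 kJ/s

0.395 kJ/s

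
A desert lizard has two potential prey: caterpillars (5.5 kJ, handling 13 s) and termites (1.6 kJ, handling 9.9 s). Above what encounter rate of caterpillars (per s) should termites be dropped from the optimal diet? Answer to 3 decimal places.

The zero-one rule: include termites iff E₂/h₂ > λE₁/(1+λh₁). Equality gives the switch point.
λE₁h₂ = E₂ + λE₂h₁ ⇒ λ = E₂/(E₁h₂ − E₂h₁) = 1.6/(54.45 − 20.8) = 0.04755 per s.

0.048 per s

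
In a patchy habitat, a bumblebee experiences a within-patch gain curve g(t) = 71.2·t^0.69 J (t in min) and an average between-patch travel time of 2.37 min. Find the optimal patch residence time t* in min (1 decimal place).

5.3 min

Optimal t* satisfies g'(t*) = g(t*)/(T + t*).
g'(t) = 0.69·71.2·t^-0.31. Setting 0.69·71.2·t^-0.31 = 71.2·t^0.69/(2.37+t) gives 0.69(2.37+t) = t, so 0.31·t = 0.69×2.37.
t* = 0.69×2.37/0.31 = 5.275 min.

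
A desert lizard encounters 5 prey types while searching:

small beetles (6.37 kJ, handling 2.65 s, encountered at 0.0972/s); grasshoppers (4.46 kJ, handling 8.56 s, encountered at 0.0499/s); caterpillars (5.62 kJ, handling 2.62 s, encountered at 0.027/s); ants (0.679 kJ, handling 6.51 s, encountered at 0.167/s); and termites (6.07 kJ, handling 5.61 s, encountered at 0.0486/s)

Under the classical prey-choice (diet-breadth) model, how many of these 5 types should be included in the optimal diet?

Rank by E/h (kJ/s): small beetles 2.4, caterpillars 2.15, termites 1.08, grasshoppers 0.521, ants 0.104. Include each in turn until the next type's E/h falls below the running intake rate.
Rate on top 1: 0.4923. caterpillars: 2.15 > 0.4923 → include.
Rate on top 2: 0.5804. termites: 1.08 > 0.5804 → include.
Rate on top 3: 0.6658. grasshoppers: 0.521 < 0.6658 → exclude; stop.
Optimal diet: small beetles, caterpillars, termites — 3 of 5 types.

3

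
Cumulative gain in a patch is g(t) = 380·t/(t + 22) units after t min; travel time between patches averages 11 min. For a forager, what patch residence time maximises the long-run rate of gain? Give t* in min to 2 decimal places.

By the marginal value theorem, leave when the instantaneous gain rate g'(t) equals the habitat-wide average g(t)/(T + t).
g'(t) = 380·22/(t + 22)². Setting 380·22/(t+22)² = 380t/[(t+22)(11+t)] gives 22(11+t) = t(t+22), so t² = 22×11 = 242.
t* = √242 = 15.56 min.

15.56 min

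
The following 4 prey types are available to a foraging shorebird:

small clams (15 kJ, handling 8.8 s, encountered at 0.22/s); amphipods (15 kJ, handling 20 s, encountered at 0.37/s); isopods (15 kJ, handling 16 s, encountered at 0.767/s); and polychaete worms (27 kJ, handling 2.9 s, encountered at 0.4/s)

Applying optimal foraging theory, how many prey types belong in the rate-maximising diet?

E/h in descending order: polychaete worms 9.31, small clams 1.7, isopods 0.938, amphipods 0.75 kJ/s. The optimal diet is the largest prefix of this list for which every included type satisfies E_i/h_i > R on the types above it.
Rate on top 1: 5. small clams: 1.7 < 5 → exclude; stop.
Optimal diet: polychaete worms — 1 of 4 types.

1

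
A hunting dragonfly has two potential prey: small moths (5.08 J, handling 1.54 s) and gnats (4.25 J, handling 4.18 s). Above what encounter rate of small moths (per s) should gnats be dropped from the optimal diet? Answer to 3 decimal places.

0.289 per s

At the threshold, the rate on small moths alone equals the profitability of gnats: λ·5.08/(1 + λ·1.54) = 4.25/4.18 = 1.017.
Rearranging, λ(5.08 − 1.017×1.54) = 1.017, so λ = 1.017/3.514 = 0.2893 per s.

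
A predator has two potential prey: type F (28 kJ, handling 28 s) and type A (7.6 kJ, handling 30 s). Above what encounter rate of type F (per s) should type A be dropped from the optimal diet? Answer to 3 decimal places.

0.012 per s

Drop type A once their profitability E₂/h₂ falls below the rate achievable on type F alone: E₂/h₂ = λE₁/(1 + λh₁).
Solve for λ: λE₁h₂ = E₂(1 + λh₁) → λ(E₁h₂ − E₂h₁) = E₂ → λ = E₂/(E₁h₂ − E₂h₁).
λ = 7.6/(28×30 − 7.6×28) = 7.6/627.2 = 0.01212 per s.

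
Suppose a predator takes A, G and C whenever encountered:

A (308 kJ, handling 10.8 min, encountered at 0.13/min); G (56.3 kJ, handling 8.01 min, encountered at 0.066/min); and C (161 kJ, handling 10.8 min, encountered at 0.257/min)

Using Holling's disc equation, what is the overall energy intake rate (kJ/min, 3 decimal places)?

Energy encountered per unit search time: 0.13×308 + 0.066×56.3 + 0.257×161 = 85.13 kJ/min.
Handling time per unit search time: 0.13×10.8 + 0.066×8.01 + 0.257×10.8 = 4.708.
Rate = 85.13/(1 + 4.708) = 14.91 kJ/min.

14.914 kJ/min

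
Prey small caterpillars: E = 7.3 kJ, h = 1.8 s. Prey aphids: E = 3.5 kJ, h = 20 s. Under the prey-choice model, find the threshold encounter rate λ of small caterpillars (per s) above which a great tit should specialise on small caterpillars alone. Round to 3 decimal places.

0.025 per s

At the threshold, the rate on small caterpillars alone equals the profitability of aphids: λ·7.3/(1 + λ·1.8) = 3.5/20 = 0.175.
Rearranging, λ(7.3 − 0.175×1.8) = 0.175, so λ = 0.175/6.985 = 0.02505 per s.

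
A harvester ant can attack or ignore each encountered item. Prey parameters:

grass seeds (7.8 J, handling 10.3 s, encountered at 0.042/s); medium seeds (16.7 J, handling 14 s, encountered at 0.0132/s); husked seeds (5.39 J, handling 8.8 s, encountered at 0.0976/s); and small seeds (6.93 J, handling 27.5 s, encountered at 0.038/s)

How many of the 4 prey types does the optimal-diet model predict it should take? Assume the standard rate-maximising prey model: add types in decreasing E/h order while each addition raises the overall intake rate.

Profitabilities (E/h, J/s): medium seeds 1.19, grass seeds 0.757, husked seeds 0.612, small seeds 0.252. Add prey in this order while the next type's profitability exceeds the intake rate on those already taken.
Rate on top 1: 0.1861. grass seeds: 0.757 > 0.1861 → include.
Rate on top 2: 0.3388. husked seeds: 0.612 > 0.3388 → include.
Rate on top 3: 0.4338. small seeds: 0.252 < 0.4338 → exclude; stop.
Optimal diet: medium seeds, grass seeds, husked seeds — 3 of 4 types.

3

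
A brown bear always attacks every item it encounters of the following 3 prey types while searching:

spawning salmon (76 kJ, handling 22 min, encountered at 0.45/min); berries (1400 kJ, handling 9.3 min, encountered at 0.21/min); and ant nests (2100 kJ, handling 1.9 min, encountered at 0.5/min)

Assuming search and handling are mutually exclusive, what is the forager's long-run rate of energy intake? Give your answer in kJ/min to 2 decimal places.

99.85 kJ/min

R = (0.45×76 + 0.21×1400 + 0.5×2100) / (1 + 0.45×22 + 0.21×9.3 + 0.5×1.9) = 1378/13.8 = 99.85 kJ/min.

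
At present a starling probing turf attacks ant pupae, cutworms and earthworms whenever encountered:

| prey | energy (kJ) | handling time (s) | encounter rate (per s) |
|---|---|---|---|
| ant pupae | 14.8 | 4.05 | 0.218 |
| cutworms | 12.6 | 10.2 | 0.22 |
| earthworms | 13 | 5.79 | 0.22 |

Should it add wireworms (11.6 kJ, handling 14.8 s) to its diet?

On ant pupae, cutworms and earthworms alone, R = ΣλE/(1+Σλh) = 8.858/5.401 = 1.64 kJ/s.
Profitability of wireworms: 11.6/14.8 = 0.7838 kJ/s.
Since 0.7838 < R, time spent handling wireworms is better spent searching.

No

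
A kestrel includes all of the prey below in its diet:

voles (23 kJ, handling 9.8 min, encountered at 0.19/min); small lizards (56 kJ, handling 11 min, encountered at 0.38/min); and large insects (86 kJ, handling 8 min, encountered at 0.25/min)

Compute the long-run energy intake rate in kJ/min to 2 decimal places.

Energy encountered per unit search time: 0.19×23 + 0.38×56 + 0.25×86 = 47.15 kJ/min.
Handling time per unit search time: 0.19×9.8 + 0.38×11 + 0.25×8 = 8.042.
Rate = 47.15/(1 + 8.042) = 5.215 kJ/min.

5.21 kJ/min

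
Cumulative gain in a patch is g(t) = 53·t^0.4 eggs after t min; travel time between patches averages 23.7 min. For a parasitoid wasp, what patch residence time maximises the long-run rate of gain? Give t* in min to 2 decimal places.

Maximise g(t)/(T+t): set derivative to zero → g'(t)(T+t) = g(t).
g'(t) = 0.4·53·t^-0.6. Setting 0.4·53·t^-0.6 = 53·t^0.4/(23.7+t) gives 0.4(23.7+t) = t, so 0.60·t = 0.4×23.7.
t* = 0.4×23.7/0.60 = 15.8 min.

15.80 min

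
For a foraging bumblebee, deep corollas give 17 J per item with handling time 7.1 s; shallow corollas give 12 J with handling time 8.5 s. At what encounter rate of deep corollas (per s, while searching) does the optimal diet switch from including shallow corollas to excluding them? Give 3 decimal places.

The zero-one rule: include shallow corollas iff E₂/h₂ > λE₁/(1+λh₁). Equality gives the switch point.
λE₁h₂ = E₂ + λE₂h₁ ⇒ λ = E₂/(E₁h₂ − E₂h₁) = 12/(144.5 − 85.2) = 0.2024 per s.

0.202 per s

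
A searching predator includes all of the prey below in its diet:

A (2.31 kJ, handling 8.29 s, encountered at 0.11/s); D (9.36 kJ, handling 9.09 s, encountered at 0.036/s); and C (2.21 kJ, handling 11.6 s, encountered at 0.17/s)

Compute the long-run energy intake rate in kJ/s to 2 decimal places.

Energy encountered per unit search time: 0.11×2.31 + 0.036×9.36 + 0.17×2.21 = 0.9668 kJ/s.
Handling time per unit search time: 0.11×8.29 + 0.036×9.09 + 0.17×11.6 = 3.211.
Rate = 0.9668/(1 + 3.211) = 0.2296 kJ/s.

0.23 kJ/s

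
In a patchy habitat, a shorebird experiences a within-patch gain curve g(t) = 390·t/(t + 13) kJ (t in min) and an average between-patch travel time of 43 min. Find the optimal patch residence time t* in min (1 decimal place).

23.6 min

Optimal t* satisfies g'(t*) = g(t*)/(T + t*).
g'(t) = 390·13/(t + 13)². Setting 390·13/(t+13)² = 390t/[(t+13)(43+t)] gives 13(43+t) = t(t+13), so t² = 13×43 = 559.
t* = √559 = 23.64 min.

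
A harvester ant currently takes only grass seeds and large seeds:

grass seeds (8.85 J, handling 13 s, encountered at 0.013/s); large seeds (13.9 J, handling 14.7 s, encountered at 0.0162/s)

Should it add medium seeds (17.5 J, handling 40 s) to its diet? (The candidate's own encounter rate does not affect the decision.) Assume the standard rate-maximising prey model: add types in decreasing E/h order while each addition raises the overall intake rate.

Yes

Current rate: (0.013×8.85 + 0.0162×13.9)/(1 + 0.013×13 + 0.0162×14.7) = 0.2418 J/s.
Profitability of medium seeds: 17.5/40 = 0.4375 J/s.
0.4375 > 0.2418, so adding medium seeds raises the average — include it.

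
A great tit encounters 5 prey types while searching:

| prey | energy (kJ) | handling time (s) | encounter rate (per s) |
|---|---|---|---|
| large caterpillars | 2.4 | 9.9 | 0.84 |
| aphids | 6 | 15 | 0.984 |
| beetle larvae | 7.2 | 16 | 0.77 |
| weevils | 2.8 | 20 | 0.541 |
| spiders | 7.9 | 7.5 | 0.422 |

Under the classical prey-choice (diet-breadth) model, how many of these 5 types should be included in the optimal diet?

E/h in descending order: spiders 1.05, beetle larvae 0.45, aphids 0.4, large caterpillars 0.242, weevils 0.14 kJ/s. The optimal diet is the largest prefix of this list for which every included type satisfies E_i/h_i > R on the types above it.
Rate on top 1: 0.8004. beetle larvae: 0.45 < 0.8004 → exclude; stop.
Optimal diet: spiders — 1 of 5 types.

1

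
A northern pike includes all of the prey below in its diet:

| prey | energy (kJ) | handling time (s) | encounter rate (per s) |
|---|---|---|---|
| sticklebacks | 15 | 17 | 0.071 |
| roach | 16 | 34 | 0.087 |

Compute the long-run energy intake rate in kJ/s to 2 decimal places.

R = Σλ_iE_i / (1 + Σλ_ih_i)
Numerator: 0.071×15 + 0.087×16 = 2.457
Denominator: 1 + 0.071×17 + 0.087×34 = 5.165
R = 2.457/5.165 = 0.4757 kJ/s

0.48 kJ/s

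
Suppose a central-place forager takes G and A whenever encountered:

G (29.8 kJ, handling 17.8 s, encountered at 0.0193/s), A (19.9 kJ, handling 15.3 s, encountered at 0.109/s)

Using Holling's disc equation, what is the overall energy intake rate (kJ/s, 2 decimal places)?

0.91 kJ/s

Energy encountered per unit search time: 0.0193×29.8 + 0.109×19.9 = 2.744 kJ/s.
Handling time per unit search time: 0.0193×17.8 + 0.109×15.3 = 2.011.
Rate = 2.744/(1 + 2.011) = 0.9113 kJ/s.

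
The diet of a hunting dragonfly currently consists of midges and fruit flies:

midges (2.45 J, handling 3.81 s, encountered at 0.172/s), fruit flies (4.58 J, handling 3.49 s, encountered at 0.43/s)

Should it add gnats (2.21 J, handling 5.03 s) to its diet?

No

On midges and fruit flies alone, R = ΣλE/(1+Σλh) = 2.391/3.156 = 0.7575 J/s.
gnats: E/h = 2.21/5.03 = 0.4394 J/s.
0.4394 < 0.7575, so adding gnats would lower the average — exclude it.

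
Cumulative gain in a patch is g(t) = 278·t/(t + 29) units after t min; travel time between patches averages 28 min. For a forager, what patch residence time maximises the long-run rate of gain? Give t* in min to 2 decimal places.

28.50 min

Optimal t* satisfies g'(t*) = g(t*)/(T + t*).
g'(t) = 278·29/(t + 29)². Setting 278·29/(t+29)² = 278t/[(t+29)(28+t)] gives 29(28+t) = t(t+29), so t² = 29×28 = 812.
t* = √812 = 28.5 min.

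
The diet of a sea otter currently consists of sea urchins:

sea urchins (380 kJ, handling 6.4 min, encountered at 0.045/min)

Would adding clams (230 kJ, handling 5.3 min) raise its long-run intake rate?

On sea urchins alone, R = ΣλE/(1+Σλh) = 17.1/1.288 = 13.28 kJ/min.
Profitability of clams: 230/5.3 = 43.4 kJ/min.
Since 43.4 > R, including clams increases the long-run rate.

Yes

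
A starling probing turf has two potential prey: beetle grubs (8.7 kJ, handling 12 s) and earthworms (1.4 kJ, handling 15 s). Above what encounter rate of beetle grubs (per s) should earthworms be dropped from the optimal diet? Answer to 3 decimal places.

Drop earthworms once their profitability E₂/h₂ falls below the rate achievable on beetle grubs alone: E₂/h₂ = λE₁/(1 + λh₁).
Solve for λ: λE₁h₂ = E₂(1 + λh₁) → λ(E₁h₂ − E₂h₁) = E₂ → λ = E₂/(E₁h₂ − E₂h₁).
λ = 1.4/(8.7×15 − 1.4×12) = 1.4/113.7 = 0.01231 per s.

0.012 per s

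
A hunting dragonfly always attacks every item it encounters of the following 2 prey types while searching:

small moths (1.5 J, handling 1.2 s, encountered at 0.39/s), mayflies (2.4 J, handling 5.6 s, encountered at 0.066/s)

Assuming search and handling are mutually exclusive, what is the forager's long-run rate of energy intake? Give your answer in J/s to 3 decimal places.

0.405 J/s

R = (0.39×1.5 + 0.066×2.4) / (1 + 0.39×1.2 + 0.066×5.6) = 0.7434/1.838 = 0.4045 J/s.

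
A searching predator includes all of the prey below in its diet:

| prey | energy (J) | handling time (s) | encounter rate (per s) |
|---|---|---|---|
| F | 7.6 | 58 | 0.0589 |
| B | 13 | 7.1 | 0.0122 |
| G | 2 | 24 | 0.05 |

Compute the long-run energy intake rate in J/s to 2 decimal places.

R = (0.0589×7.6 + 0.0122×13 + 0.05×2) / (1 + 0.0589×58 + 0.0122×7.1 + 0.05×24) = 0.7062/5.703 = 0.1238 J/s.

0.12 J/s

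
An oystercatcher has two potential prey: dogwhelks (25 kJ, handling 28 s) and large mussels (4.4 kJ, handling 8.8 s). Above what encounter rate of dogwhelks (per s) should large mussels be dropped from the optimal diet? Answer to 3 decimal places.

At the threshold, the rate on dogwhelks alone equals the profitability of large mussels: λ·25/(1 + λ·28) = 4.4/8.8 = 0.5.
Rearranging, λ(25 − 0.5×28) = 0.5, so λ = 0.5/11 = 0.04545 per s.

0.045 per s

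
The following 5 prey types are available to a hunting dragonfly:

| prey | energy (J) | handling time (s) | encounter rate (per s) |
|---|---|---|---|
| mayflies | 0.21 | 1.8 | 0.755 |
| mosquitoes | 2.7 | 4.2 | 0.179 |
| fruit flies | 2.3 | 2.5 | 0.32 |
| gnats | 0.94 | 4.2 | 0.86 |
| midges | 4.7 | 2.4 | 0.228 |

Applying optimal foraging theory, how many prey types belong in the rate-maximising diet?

2

E/h in descending order: midges 1.96, fruit flies 0.92, mosquitoes 0.643, gnats 0.224, mayflies 0.117 J/s. The optimal diet is the largest prefix of this list for which every included type satisfies E_i/h_i > R on the types above it.
Rate on top 1: 0.6926. fruit flies: 0.92 > 0.6926 → include.
Rate on top 2: 0.7701. mosquitoes: 0.643 < 0.7701 → exclude; stop.
Optimal diet: midges, fruit flies — 2 of 5 types.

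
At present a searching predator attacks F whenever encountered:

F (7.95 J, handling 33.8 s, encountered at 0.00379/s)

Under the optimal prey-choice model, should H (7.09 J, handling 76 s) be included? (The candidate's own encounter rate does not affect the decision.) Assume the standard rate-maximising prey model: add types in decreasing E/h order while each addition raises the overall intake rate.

Current rate: (0.00379×7.95)/(1 + 0.00379×33.8) = 0.02671 J/s.
H: E/h = 7.09/76 = 0.09329 J/s.
Since 0.09329 > R, including H increases the long-run rate.

Yes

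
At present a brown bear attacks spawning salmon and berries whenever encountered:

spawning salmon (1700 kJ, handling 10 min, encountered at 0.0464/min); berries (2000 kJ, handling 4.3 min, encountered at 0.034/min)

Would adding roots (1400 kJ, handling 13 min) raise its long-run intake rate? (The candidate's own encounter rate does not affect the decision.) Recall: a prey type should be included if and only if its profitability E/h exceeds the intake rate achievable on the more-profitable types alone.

Yes

Intake rate on the current diet: R = (0.0464×1700 + 0.034×2000) / (1 + 0.0464×10 + 0.034×4.3) = 146.9/1.61 = 91.22 kJ/min.
Profitability of roots: 1400/13 = 107.7 kJ/min.
107.7 > 91.22, so adding roots raises the average — include it.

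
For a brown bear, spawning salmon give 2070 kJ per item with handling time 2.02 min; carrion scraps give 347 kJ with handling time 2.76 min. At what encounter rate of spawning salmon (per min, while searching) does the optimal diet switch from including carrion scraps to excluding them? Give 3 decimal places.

At the threshold, the rate on spawning salmon alone equals the profitability of carrion scraps: λ·2070/(1 + λ·2.02) = 347/2.76 = 125.7.
Rearranging, λ(2070 − 125.7×2.02) = 125.7, so λ = 125.7/1816 = 0.06923 per min.

0.069 per min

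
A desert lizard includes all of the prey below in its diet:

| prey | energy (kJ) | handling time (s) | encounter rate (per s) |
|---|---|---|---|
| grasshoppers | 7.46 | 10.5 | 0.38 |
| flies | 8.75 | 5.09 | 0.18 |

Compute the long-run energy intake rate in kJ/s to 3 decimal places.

0.747 kJ/s

Energy encountered per unit search time: 0.38×7.46 + 0.18×8.75 = 4.41 kJ/s.
Handling time per unit search time: 0.38×10.5 + 0.18×5.09 = 4.906.
Rate = 4.41/(1 + 4.906) = 0.7466 kJ/s.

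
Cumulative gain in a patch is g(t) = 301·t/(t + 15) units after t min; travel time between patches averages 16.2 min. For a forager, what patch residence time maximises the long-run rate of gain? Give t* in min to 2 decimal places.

15.59 min

Maximise g(t)/(T+t): set derivative to zero → g'(t)(T+t) = g(t).
g'(t) = 301·15/(t + 15)². Setting 301·15/(t+15)² = 301t/[(t+15)(16.2+t)] gives 15(16.2+t) = t(t+15), so t² = 15×16.2 = 243.
t* = √243 = 15.59 min.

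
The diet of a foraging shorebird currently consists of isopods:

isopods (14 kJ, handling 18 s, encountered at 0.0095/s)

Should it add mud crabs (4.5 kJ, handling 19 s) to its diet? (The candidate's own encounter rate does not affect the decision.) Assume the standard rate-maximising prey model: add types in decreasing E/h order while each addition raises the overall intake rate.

On isopods alone, R = ΣλE/(1+Σλh) = 0.133/1.171 = 0.1136 kJ/s.
mud crabs: E/h = 4.5/19 = 0.2368 kJ/s.
Since 0.2368 > R, including mud crabs increases the long-run rate.

Yes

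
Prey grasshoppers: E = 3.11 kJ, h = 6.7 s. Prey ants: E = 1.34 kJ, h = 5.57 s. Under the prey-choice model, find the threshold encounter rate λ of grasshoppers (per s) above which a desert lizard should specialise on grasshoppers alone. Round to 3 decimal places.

0.161 per s

At the threshold, the rate on grasshoppers alone equals the profitability of ants: λ·3.11/(1 + λ·6.7) = 1.34/5.57 = 0.2406.
Rearranging, λ(3.11 − 0.2406×6.7) = 0.2406, so λ = 0.2406/1.498 = 0.1606 per s.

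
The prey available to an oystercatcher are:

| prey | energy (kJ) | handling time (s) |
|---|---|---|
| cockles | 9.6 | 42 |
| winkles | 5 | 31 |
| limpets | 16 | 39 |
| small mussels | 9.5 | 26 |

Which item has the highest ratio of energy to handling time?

limpets

In descending order of E/h:
limpets: 16/39 = 0.41 kJ/s
small mussels: 9.5/26 = 0.365 kJ/s
cockles: 9.6/42 = 0.229 kJ/s
winkles: 5/31 = 0.161 kJ/s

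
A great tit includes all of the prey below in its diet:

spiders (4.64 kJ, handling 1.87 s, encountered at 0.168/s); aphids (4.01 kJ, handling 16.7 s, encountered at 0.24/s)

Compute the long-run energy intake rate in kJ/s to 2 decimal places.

Energy encountered per unit search time: 0.168×4.64 + 0.24×4.01 = 1.742 kJ/s.
Handling time per unit search time: 0.168×1.87 + 0.24×16.7 = 4.322.
Rate = 1.742/(1 + 4.322) = 0.3273 kJ/s.

0.33 kJ/s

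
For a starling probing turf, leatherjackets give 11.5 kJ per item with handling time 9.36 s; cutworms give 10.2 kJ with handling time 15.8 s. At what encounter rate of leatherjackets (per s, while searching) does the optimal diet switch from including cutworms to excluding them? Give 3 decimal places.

At the threshold, the rate on leatherjackets alone equals the profitability of cutworms: λ·11.5/(1 + λ·9.36) = 10.2/15.8 = 0.6456.
Rearranging, λ(11.5 − 0.6456×9.36) = 0.6456, so λ = 0.6456/5.457 = 0.1183 per s.

0.118 per s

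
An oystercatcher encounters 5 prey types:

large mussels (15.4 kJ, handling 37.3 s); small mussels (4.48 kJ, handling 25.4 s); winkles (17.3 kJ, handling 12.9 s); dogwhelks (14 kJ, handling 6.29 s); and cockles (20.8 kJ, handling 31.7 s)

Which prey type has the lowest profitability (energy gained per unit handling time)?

small mussels

In descending order of E/h:
dogwhelks: 14/6.29 = 2.23 kJ/s
winkles: 17.3/12.9 = 1.34 kJ/s
cockles: 20.8/31.7 = 0.656 kJ/s
large mussels: 15.4/37.3 = 0.413 kJ/s
small mussels: 4.48/25.4 = 0.176 kJ/s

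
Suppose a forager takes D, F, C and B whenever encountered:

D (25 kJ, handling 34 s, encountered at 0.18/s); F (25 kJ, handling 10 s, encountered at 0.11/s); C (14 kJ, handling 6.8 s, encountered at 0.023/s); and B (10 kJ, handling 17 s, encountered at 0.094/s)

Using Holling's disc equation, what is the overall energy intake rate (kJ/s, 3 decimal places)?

0.853 kJ/s

Energy encountered per unit search time: 0.18×25 + 0.11×25 + 0.023×14 + 0.094×10 = 8.512 kJ/s.
Handling time per unit search time: 0.18×34 + 0.11×10 + 0.023×6.8 + 0.094×17 = 8.974.
Rate = 8.512/(1 + 8.974) = 0.8534 kJ/s.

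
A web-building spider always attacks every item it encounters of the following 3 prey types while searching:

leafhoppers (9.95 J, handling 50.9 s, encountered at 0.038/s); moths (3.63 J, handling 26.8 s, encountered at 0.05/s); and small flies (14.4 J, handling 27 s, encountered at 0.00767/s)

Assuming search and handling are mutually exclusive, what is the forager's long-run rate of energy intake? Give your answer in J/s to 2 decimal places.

0.15 J/s

Energy encountered per unit search time: 0.038×9.95 + 0.05×3.63 + 0.00767×14.4 = 0.67 J/s.
Handling time per unit search time: 0.038×50.9 + 0.05×26.8 + 0.00767×27 = 3.481.
Rate = 0.67/(1 + 3.481) = 0.1495 J/s.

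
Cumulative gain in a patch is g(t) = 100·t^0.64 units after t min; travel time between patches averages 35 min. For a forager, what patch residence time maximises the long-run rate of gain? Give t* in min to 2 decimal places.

62.22 min

Optimal t* satisfies g'(t*) = g(t*)/(T + t*).
g'(t) = 0.64·100·t^-0.36. Setting 0.64·100·t^-0.36 = 100·t^0.64/(35+t) gives 0.64(35+t) = t, so 0.36·t = 0.64×35.
t* = 0.64×35/0.36 = 62.22 min.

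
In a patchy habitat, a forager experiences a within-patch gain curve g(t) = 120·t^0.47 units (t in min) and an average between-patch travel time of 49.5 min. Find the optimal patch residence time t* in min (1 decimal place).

By the marginal value theorem, leave when the instantaneous gain rate g'(t) equals the habitat-wide average g(t)/(T + t).
g'(t) = 0.47·120·t^-0.53. Setting 0.47·120·t^-0.53 = 120·t^0.47/(49.5+t) gives 0.47(49.5+t) = t, so 0.53·t = 0.47×49.5.
t* = 0.47×49.5/0.53 = 43.9 min.

43.9 min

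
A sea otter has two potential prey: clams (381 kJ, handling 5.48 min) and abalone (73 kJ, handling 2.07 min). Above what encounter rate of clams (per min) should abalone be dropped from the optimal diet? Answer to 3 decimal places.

0.188 per min

At the threshold, the rate on clams alone equals the profitability of abalone: λ·381/(1 + λ·5.48) = 73/2.07 = 35.27.
Rearranging, λ(381 − 35.27×5.48) = 35.27, so λ = 35.27/187.7 = 0.1878 per min.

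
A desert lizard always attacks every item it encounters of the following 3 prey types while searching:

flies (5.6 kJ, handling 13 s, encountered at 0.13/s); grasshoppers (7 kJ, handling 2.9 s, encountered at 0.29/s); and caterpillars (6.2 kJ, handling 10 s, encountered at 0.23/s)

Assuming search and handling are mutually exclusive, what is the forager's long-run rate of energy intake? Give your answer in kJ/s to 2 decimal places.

Energy encountered per unit search time: 0.13×5.6 + 0.29×7 + 0.23×6.2 = 4.184 kJ/s.
Handling time per unit search time: 0.13×13 + 0.29×2.9 + 0.23×10 = 4.831.
Rate = 4.184/(1 + 4.831) = 0.7175 kJ/s.

0.72 kJ/s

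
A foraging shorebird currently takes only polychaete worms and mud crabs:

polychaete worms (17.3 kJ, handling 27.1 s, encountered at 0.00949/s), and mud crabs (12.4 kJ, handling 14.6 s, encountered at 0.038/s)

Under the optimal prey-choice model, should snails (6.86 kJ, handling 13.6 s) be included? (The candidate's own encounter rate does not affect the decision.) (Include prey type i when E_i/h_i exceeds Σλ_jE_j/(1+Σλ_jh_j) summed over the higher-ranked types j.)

Yes

Intake rate on the current diet: R = (0.00949×17.3 + 0.038×12.4) / (1 + 0.00949×27.1 + 0.038×14.6) = 0.6354/1.812 = 0.3507 kJ/s.
snails: E/h = 6.86/13.6 = 0.5044 kJ/s.
Since 0.5044 > R, including snails increases the long-run rate.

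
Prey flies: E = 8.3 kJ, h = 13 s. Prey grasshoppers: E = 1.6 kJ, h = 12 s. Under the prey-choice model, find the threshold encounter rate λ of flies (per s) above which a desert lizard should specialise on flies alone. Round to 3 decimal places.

0.020 per s

At the threshold, the rate on flies alone equals the profitability of grasshoppers: λ·8.3/(1 + λ·13) = 1.6/12 = 0.1333.
Rearranging, λ(8.3 − 0.1333×13) = 0.1333, so λ = 0.1333/6.567 = 0.0203 per s.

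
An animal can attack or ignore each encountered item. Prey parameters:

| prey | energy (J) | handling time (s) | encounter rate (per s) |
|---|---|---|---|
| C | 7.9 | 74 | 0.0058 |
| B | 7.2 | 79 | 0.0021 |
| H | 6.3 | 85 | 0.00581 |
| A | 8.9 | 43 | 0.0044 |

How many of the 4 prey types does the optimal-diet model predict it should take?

4

Rank by E/h (J/s): A 0.207, C 0.107, B 0.0911, H 0.0741. Include each in turn until the next type's E/h falls below the running intake rate.
Rate on top 1: 0.03293. C: 0.107 > 0.03293 → include.
Rate on top 2: 0.05251. B: 0.0911 > 0.05251 → include.
Rate on top 3: 0.0561. H: 0.0741 > 0.0561 → include.
Optimal diet: A, C, B, H — 4 of 4 types.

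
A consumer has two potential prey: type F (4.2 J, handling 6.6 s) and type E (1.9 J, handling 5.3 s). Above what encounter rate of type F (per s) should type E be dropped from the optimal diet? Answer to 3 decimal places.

Drop type E once their profitability E₂/h₂ falls below the rate achievable on type F alone: E₂/h₂ = λE₁/(1 + λh₁).
Solve for λ: λE₁h₂ = E₂(1 + λh₁) → λ(E₁h₂ − E₂h₁) = E₂ → λ = E₂/(E₁h₂ − E₂h₁).
λ = 1.9/(4.2×5.3 − 1.9×6.6) = 1.9/9.72 = 0.1955 per s.

0.195 per s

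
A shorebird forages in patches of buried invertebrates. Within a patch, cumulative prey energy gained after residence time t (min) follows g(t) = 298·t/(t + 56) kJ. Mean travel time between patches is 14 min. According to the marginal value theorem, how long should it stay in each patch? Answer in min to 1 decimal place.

Maximise g(t)/(T+t): set derivative to zero → g'(t)(T+t) = g(t).
g'(t) = 298·56/(t + 56)². Setting 298·56/(t+56)² = 298t/[(t+56)(14+t)] gives 56(14+t) = t(t+56), so t² = 56×14 = 784.
t* = √784 = 28 min.

28.0 min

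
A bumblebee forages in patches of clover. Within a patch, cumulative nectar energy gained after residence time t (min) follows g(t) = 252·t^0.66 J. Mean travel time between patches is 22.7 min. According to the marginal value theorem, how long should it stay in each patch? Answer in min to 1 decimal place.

Optimal t* satisfies g'(t*) = g(t*)/(T + t*).
g'(t) = 0.66·252·t^-0.34. Setting 0.66·252·t^-0.34 = 252·t^0.66/(22.7+t) gives 0.66(22.7+t) = t, so 0.34·t = 0.66×22.7.
t* = 0.66×22.7/0.34 = 44.06 min.

44.1 min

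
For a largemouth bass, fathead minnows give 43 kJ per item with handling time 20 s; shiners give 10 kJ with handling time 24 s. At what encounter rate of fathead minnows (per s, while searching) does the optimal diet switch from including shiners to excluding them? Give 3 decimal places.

0.012 per s

At the threshold, the rate on fathead minnows alone equals the profitability of shiners: λ·43/(1 + λ·20) = 10/24 = 0.4167.
Rearranging, λ(43 − 0.4167×20) = 0.4167, so λ = 0.4167/34.67 = 0.01202 per s.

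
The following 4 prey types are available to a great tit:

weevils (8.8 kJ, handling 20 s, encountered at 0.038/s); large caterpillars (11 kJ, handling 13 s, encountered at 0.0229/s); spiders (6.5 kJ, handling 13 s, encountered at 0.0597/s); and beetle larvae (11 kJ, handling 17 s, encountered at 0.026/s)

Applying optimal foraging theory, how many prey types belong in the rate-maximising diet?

Rank by E/h (kJ/s): large caterpillars 0.846, beetle larvae 0.647, spiders 0.5, weevils 0.44. Include each in turn until the next type's E/h falls below the running intake rate.
Rate on top 1: 0.1941. beetle larvae: 0.647 > 0.1941 → include.
Rate on top 2: 0.3092. spiders: 0.5 > 0.3092 → include.
Rate on top 3: 0.3681. weevils: 0.44 > 0.3681 → include.
Optimal diet: large caterpillars, beetle larvae, spiders, weevils — 4 of 4 types.

4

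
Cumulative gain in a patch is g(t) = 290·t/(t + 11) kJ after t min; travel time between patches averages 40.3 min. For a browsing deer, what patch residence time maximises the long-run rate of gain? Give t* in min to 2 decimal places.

21.05 min

Maximise g(t)/(T+t): set derivative to zero → g'(t)(T+t) = g(t).
g'(t) = 290·11/(t + 11)². Setting 290·11/(t+11)² = 290t/[(t+11)(40.3+t)] gives 11(40.3+t) = t(t+11), so t² = 11×40.3 = 443.3.
t* = √443.3 = 21.05 min.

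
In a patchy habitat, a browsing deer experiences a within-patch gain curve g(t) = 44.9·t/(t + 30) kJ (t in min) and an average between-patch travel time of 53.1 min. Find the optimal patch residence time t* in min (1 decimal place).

Optimal t* satisfies g'(t*) = g(t*)/(T + t*).
g'(t) = 44.9·30/(t + 30)². Setting 44.9·30/(t+30)² = 44.9t/[(t+30)(53.1+t)] gives 30(53.1+t) = t(t+30), so t² = 30×53.1 = 1593.
t* = √1593 = 39.91 min.

39.9 min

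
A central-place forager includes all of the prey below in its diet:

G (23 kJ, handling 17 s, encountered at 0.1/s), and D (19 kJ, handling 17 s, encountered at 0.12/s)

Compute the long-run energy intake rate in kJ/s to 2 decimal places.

0.97 kJ/s

R = (0.1×23 + 0.12×19) / (1 + 0.1×17 + 0.12×17) = 4.58/4.74 = 0.9662 kJ/s.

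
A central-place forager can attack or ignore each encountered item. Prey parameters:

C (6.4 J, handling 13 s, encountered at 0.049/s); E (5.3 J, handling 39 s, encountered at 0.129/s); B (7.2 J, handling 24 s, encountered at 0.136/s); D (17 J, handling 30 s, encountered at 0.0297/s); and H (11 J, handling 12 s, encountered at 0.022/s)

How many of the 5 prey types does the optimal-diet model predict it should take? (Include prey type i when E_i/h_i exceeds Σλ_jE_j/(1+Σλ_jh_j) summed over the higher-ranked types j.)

3

Profitabilities (E/h, J/s): H 0.917, D 0.567, C 0.492, B 0.3, E 0.136. Add prey in this order while the next type's profitability exceeds the intake rate on those already taken.
Rate on top 1: 0.1915. D: 0.567 > 0.1915 → include.
Rate on top 2: 0.3466. C: 0.492 > 0.3466 → include.
Rate on top 3: 0.3798. B: 0.3 < 0.3798 → exclude; stop.
Optimal diet: H, D, C — 3 of 5 types.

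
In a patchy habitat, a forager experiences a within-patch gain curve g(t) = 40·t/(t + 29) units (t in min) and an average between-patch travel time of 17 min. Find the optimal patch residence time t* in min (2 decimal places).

22.20 min

Optimal t* satisfies g'(t*) = g(t*)/(T + t*).
g'(t) = 40·29/(t + 29)². Setting 40·29/(t+29)² = 40t/[(t+29)(17+t)] gives 29(17+t) = t(t+29), so t² = 29×17 = 493.
t* = √493 = 22.2 min.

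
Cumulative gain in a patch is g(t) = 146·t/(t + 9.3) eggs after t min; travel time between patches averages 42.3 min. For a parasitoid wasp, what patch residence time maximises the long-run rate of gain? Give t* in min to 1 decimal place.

By the marginal value theorem, leave when the instantaneous gain rate g'(t) equals the habitat-wide average g(t)/(T + t).
g'(t) = 146·9.3/(t + 9.3)². Setting 146·9.3/(t+9.3)² = 146t/[(t+9.3)(42.3+t)] gives 9.3(42.3+t) = t(t+9.3), so t² = 9.3×42.3 = 393.4.
t* = √393.4 = 19.83 min.

19.8 min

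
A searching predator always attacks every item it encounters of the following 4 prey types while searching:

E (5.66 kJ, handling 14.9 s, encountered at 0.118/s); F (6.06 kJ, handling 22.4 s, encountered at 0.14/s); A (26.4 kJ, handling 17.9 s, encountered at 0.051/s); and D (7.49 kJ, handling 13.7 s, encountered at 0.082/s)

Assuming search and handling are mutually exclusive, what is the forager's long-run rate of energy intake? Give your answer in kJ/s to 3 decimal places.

0.438 kJ/s

R = Σλ_iE_i / (1 + Σλ_ih_i)
Numerator: 0.118×5.66 + 0.14×6.06 + 0.051×26.4 + 0.082×7.49 = 3.477
Denominator: 1 + 0.118×14.9 + 0.14×22.4 + 0.051×17.9 + 0.082×13.7 = 7.931
R = 3.477/7.931 = 0.4384 kJ/s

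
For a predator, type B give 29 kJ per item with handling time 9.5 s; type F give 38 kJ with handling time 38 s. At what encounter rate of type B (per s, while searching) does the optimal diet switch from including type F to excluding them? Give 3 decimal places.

The zero-one rule: include type F iff E₂/h₂ > λE₁/(1+λh₁). Equality gives the switch point.
λE₁h₂ = E₂ + λE₂h₁ ⇒ λ = E₂/(E₁h₂ − E₂h₁) = 38/(1102 − 361) = 0.05128 per s.

0.051 per s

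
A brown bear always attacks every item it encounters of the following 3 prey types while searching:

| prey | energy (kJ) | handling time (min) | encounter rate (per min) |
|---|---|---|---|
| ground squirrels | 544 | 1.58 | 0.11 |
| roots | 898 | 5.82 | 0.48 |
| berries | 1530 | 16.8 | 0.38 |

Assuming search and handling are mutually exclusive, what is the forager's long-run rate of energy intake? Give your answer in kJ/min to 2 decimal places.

103.59 kJ/min

R = (0.11×544 + 0.48×898 + 0.38×1530) / (1 + 0.11×1.58 + 0.48×5.82 + 0.38×16.8) = 1072/10.35 = 103.6 kJ/min.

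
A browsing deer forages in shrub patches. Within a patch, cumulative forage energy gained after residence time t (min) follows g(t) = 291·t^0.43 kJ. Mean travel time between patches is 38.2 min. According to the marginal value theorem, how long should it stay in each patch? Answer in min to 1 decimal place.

By the marginal value theorem, leave when the instantaneous gain rate g'(t) equals the habitat-wide average g(t)/(T + t).
g'(t) = 0.43·291·t^-0.57. Setting 0.43·291·t^-0.57 = 291·t^0.43/(38.2+t) gives 0.43(38.2+t) = t, so 0.57·t = 0.43×38.2.
t* = 0.43×38.2/0.57 = 28.82 min.

28.8 min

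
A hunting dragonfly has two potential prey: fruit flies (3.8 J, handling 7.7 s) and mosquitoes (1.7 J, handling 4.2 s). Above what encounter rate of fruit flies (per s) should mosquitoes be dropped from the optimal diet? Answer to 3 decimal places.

Drop mosquitoes once their profitability E₂/h₂ falls below the rate achievable on fruit flies alone: E₂/h₂ = λE₁/(1 + λh₁).
Solve for λ: λE₁h₂ = E₂(1 + λh₁) → λ(E₁h₂ − E₂h₁) = E₂ → λ = E₂/(E₁h₂ − E₂h₁).
λ = 1.7/(3.8×4.2 − 1.7×7.7) = 1.7/2.87 = 0.5923 per s.

0.592 per s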